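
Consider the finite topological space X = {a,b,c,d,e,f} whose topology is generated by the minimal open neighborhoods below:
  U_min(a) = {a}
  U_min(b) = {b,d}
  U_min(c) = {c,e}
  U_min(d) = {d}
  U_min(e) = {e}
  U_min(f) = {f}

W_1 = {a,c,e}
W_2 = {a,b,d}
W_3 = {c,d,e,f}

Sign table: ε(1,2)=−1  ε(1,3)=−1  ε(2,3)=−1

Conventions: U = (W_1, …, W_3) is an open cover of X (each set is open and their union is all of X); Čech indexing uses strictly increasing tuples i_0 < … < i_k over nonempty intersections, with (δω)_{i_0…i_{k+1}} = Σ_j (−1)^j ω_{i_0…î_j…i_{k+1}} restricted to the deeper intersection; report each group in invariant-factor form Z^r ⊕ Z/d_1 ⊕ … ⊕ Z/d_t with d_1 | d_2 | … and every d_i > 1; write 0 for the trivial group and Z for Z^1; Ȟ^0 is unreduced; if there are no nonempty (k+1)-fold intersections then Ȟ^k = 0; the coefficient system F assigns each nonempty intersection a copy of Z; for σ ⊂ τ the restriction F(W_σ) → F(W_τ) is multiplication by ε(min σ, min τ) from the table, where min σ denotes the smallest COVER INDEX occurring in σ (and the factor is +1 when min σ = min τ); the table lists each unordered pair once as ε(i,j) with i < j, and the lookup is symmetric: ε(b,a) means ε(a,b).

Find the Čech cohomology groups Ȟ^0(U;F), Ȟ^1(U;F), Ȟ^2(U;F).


Ȟ^0 = 0, Ȟ^1 = Z/2, Ȟ^2 = 0

cover nerve:
  W12={a} W13={c,e} W23={d}
C dims 3,3; δ0: rk 3, SNF 1^2·2
Ȟ^0: (3−3)−0=0 ⇒ 0
Ȟ^1: (3−0)−3=0 plus torsion [2] ⇒ Z/2
Ȟ^2: (0−0)−0=0 ⇒ 0


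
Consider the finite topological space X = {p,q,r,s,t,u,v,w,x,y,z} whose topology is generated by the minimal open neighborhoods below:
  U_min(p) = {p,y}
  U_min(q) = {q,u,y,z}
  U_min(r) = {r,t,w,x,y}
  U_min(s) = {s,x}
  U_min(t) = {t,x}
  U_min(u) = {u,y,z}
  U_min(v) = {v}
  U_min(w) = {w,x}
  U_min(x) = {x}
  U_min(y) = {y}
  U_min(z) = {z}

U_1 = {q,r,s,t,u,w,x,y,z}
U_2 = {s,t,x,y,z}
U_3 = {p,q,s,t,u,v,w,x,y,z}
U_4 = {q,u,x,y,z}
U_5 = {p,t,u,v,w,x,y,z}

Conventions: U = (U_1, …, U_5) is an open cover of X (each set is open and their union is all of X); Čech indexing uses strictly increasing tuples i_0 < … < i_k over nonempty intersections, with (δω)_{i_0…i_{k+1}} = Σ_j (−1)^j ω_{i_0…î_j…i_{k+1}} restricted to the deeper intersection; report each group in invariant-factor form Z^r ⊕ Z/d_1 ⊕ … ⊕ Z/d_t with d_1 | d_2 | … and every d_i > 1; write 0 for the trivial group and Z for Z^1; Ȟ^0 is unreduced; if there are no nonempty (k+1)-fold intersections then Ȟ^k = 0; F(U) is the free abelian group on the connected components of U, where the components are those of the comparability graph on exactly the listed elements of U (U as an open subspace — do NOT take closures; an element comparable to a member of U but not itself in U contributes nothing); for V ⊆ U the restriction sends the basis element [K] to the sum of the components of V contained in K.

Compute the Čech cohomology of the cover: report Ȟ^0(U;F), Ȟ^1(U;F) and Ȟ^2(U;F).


intersection data:
  U12={s,t,x,y,z} U13={q,s,t,u,w,x,y,z} U14={q,u,x,y,z} U15={t,u,w,x,y,z} U23={s,t,x,y,z} U24={x,y,z} U25={t,x,y,z} U34={q,u,x,y,z} U35={p,t,u,v,w,x,y,z} U45={u,x,y,z}
  U123={s,t,x,y,z} U124={x,y,z} U125={t,x,y,z} U134={q,u,x,y,z} U135={t,u,w,x,y,z} U145={u,x,y,z} U234={x,y,z} U235={t,x,y,z} U245={x,y,z} U345={u,x,y,z}
  U1234={x,y,z} U1235={t,x,y,z} U1245={x,y,z} U1345={u,x,y,z} U2345={x,y,z}
  U12345={x,y,z}
components per intersection:
  U1: {q,r,s,t,u,w,x,y,z}
  U2: {s,t,x} {y} {z}
  U3: {p,q,u,y,z} {s,t,w,x} {v}
  U4: {q,u,y,z} {x}
  U5: {p,u,y,z} {t,w,x} {v}
  U12: {s,t,x} {y} {z}
  U13: {q,u,y,z} {s,t,w,x}
  U14: {q,u,y,z} {x}
  U15: {t,w,x} {u,y,z}
  U23: {s,t,x} {y} {z}
  U24: {x} {y} {z}
  U25: {t,x} {y} {z}
  U34: {q,u,y,z} {x}
  U35: {p,u,y,z} {t,w,x} {v}
  U45: {u,y,z} {x}
  U123: {s,t,x} {y} {z}
  U124: {x} {y} {z}
  U125: {t,x} {y} {z}
  U134: {q,u,y,z} {x}
  U135: {t,w,x} {u,y,z}
  U145: {u,y,z} {x}
  U234: {x} {y} {z}
  U235: {t,x} {y} {z}
  U245: {x} {y} {z}
  U345: {u,y,z} {x}
  U1234: {x} {y} {z}
  U1235: {t,x} {y} {z}
  U1245: {x} {y} {z}
  U1345: {u,y,z} {x}
  U2345: {x} {y} {z}
  U12345: {x} {y} {z}
C dims 12,25,26,14; δ0: rk 10, SNF 1^10; δ1: rk 15, SNF 1^15; δ2: rk 11, SNF 1^11
Ȟ^0 = (12 − 10) − 0 = 2, so Ȟ^0 ≅ Z^2
Ȟ^1 = (25 − 15) − 10 = 0, so Ȟ^1 ≅ 0
Ȟ^2 = (26 − 11) − 15 = 0, so Ȟ^2 ≅ 0

Ȟ^0 = Z^2, Ȟ^1 = 0 and Ȟ^2 = 0


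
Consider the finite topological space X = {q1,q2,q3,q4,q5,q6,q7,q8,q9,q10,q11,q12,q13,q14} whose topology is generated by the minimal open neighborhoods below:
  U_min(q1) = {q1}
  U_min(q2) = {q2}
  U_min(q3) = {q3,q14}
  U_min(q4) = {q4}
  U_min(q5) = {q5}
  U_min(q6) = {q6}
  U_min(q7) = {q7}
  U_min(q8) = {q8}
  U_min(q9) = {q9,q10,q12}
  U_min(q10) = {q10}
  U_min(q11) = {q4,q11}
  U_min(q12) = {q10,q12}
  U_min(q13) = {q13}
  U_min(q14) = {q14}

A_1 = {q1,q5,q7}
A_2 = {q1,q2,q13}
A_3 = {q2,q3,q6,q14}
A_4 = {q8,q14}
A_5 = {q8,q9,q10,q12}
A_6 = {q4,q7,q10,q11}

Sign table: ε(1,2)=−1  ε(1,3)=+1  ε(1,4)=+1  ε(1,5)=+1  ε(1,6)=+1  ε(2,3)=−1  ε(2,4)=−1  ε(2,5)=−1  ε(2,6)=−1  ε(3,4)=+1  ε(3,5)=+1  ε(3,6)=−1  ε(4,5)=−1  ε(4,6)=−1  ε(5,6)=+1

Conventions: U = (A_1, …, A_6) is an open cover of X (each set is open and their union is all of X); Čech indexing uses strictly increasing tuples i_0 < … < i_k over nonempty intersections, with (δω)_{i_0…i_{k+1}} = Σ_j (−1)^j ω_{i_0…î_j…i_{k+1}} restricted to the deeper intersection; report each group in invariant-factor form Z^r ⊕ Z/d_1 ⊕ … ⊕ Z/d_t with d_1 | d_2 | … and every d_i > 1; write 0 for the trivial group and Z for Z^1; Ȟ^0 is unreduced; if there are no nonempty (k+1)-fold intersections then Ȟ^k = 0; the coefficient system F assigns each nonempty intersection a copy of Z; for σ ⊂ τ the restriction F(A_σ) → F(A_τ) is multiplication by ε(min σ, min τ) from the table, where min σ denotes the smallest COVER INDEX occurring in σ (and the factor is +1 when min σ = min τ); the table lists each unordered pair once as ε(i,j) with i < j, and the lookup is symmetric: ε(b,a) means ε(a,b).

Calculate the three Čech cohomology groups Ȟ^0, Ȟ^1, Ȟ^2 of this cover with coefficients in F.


intersection data:
  A12={q1} A16={q7} A23={q2} A34={q14} A45={q8} A56={q10}
C dims 6,6; δ0: rk 6, SNF 1^5·2
Ȟ^0 = (6 − 6) − 0 = 0, so Ȟ^0 ≅ 0
Ȟ^1 = (6 − 0) − 6 = 0 plus torsion [2], so Ȟ^1 ≅ Z/2
Ȟ^2 = (0 − 0) − 0 = 0, so Ȟ^2 ≅ 0

Ȟ^0 ≅ 0, Ȟ^1 ≅ Z/2 and Ȟ^2 ≅ 0


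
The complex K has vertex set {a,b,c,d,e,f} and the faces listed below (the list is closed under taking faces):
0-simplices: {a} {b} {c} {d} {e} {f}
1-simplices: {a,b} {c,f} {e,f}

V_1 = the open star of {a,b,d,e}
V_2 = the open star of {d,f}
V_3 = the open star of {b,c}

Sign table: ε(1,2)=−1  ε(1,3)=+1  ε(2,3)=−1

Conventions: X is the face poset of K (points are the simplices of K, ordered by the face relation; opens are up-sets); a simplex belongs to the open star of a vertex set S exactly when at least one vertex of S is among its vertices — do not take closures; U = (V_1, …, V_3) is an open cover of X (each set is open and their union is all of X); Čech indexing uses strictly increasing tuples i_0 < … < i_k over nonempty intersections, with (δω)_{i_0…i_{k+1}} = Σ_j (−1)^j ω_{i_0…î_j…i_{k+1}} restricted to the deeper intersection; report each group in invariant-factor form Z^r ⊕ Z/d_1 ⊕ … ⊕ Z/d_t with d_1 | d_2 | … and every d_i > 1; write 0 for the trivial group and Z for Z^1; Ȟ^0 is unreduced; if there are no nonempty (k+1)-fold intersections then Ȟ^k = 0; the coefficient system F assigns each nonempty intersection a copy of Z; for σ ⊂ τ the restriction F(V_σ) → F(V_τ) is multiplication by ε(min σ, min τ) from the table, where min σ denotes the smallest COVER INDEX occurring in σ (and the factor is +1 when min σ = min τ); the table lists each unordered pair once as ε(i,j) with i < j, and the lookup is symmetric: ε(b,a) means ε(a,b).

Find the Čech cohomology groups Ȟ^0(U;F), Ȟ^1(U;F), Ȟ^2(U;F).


cover nerve:
  V1={{a},{b},{d},{e},{a,b},{e,f}} V2={{d},{f},{c,f},{e,f}} V3={{b},{c},{a,b},{c,f}}
  V12={{d},{e,f}} V13={{b},{a,b}} V23={{c,f}}
C dims 3,3; δ0: rk 2, SNF 1^2
Ȟ^0: (3−2)−0=1 ⇒ Z
Ȟ^1: (3−0)−2=1 ⇒ Z
Ȟ^2: (0−0)−0=0 ⇒ 0

Ȟ^0 = Z; Ȟ^1 = Z; Ȟ^2 = 0


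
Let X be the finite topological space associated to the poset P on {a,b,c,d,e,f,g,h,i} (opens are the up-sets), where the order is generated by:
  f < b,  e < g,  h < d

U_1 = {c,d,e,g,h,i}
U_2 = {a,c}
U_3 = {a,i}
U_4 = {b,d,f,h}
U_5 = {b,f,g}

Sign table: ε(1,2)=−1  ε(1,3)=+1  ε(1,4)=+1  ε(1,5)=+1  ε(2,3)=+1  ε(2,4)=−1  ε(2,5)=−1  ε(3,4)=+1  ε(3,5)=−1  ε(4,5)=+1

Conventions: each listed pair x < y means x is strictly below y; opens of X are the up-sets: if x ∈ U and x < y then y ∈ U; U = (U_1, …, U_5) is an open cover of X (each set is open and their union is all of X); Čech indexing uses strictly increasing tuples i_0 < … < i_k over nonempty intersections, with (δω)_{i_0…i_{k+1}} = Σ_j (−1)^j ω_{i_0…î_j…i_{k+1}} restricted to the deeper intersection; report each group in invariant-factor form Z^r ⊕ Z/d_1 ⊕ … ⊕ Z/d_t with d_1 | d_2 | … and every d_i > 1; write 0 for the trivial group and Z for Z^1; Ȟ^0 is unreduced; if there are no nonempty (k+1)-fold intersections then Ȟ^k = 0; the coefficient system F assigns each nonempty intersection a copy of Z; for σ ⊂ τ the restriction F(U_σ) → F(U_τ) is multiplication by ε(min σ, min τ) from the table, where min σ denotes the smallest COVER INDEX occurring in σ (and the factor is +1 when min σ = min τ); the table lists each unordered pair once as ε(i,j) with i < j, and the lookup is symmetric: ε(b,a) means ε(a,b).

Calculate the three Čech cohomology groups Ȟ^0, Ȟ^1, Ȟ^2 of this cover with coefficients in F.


Ȟ^0 = 0; Ȟ^1 = Z ⊕ Z/2; Ȟ^2 = 0

nerve of the cover:
  U12={c} U13={i} U14={d,h} U15={g} U23={a} U45={b,f}
C dims 5,6; δ0: rk 5, SNF 1^4·2
Ȟ^0 = (5 − 5) − 0 = 0, so Ȟ^0 ≅ 0
Ȟ^1 = (6 − 0) − 5 = 1 plus torsion [2], so Ȟ^1 ≅ Z ⊕ Z/2
Ȟ^2 = (0 − 0) − 0 = 0, so Ȟ^2 ≅ 0


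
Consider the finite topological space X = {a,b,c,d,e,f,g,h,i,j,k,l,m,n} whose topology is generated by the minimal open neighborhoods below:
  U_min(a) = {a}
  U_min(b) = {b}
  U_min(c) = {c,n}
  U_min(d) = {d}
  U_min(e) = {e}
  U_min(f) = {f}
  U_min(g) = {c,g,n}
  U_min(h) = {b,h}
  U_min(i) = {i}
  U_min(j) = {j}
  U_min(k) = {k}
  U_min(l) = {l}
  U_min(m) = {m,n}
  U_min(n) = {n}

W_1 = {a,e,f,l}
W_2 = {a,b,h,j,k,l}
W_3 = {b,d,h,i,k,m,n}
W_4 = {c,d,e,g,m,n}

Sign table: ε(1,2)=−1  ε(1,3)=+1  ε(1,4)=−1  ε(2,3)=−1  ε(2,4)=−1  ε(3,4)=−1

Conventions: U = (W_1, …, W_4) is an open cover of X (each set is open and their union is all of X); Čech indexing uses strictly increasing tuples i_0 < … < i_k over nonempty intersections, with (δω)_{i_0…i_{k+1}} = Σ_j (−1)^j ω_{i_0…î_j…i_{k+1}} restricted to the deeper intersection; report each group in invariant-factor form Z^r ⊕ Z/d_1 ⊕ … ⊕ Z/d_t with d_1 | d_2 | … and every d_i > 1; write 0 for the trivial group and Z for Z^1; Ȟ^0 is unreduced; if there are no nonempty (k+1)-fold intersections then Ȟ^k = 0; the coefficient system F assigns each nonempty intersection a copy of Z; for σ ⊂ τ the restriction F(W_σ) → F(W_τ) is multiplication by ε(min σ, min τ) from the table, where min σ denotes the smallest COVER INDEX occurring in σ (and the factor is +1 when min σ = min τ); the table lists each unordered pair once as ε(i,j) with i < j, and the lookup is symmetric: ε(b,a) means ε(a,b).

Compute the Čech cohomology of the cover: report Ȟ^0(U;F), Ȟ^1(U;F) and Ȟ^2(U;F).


nonempty overlaps:
  W12={a,l} W14={e} W23={b,h,k} W34={d,m,n}
C dims 4,4; δ0: rk 3, SNF 1^3
degree 0: 4−3−0 = 1 → Ȟ^0 ≅ Z
degree 1: 4−0−3 = 1 → Ȟ^1 ≅ Z
degree 2: 0−0−0 = 0 → Ȟ^2 ≅ 0

Ȟ^0 ≅ Z, Ȟ^1 ≅ Z and Ȟ^2 ≅ 0


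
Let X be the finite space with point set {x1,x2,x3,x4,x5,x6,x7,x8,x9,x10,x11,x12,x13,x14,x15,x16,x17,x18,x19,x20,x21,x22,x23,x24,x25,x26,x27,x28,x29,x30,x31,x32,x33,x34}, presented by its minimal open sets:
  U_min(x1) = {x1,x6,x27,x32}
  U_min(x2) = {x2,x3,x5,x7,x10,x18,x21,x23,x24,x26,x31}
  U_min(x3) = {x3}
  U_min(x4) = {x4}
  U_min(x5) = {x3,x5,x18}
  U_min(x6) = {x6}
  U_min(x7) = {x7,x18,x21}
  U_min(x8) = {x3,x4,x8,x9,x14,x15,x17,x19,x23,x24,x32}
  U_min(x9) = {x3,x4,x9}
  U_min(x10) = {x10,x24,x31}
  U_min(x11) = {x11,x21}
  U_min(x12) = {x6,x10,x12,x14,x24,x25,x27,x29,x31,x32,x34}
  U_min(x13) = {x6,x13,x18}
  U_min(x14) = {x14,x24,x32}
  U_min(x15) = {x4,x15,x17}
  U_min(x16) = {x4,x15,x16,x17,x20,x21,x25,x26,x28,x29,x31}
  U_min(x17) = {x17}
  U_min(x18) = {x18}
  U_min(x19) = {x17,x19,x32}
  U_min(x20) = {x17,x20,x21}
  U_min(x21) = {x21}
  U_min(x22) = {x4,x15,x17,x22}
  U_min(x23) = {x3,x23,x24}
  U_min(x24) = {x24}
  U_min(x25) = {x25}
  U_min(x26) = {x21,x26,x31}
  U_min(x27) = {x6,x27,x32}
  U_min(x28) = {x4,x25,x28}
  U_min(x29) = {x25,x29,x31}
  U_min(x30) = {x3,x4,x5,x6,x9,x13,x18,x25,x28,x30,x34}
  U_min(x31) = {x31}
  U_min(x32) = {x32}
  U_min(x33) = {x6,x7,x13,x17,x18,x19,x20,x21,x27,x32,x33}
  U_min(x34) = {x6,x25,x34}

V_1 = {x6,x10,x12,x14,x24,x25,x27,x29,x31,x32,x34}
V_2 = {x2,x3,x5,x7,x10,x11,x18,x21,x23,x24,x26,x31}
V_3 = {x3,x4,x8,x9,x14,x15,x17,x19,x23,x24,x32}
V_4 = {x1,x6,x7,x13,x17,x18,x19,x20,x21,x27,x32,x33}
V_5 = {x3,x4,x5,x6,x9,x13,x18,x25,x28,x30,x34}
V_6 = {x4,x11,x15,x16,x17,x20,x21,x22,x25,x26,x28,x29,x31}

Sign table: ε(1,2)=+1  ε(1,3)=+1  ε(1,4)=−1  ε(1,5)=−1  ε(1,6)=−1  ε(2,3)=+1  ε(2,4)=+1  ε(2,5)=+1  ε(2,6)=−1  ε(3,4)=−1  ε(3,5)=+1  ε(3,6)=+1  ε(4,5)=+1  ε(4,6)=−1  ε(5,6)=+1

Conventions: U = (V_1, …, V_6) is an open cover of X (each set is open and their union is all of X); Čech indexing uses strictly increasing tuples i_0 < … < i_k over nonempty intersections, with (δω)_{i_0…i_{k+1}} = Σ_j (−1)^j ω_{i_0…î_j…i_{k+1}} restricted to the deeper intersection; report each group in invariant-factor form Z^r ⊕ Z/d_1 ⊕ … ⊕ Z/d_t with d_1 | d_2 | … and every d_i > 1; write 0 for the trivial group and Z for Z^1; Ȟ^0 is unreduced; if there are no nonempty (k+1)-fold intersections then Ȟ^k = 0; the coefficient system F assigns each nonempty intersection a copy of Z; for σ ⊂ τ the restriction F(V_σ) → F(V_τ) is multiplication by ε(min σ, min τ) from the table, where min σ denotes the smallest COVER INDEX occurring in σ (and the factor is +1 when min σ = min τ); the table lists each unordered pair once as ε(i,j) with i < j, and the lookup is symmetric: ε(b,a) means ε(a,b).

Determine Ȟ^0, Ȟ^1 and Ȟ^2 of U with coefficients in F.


intersection data:
  V12={x10,x24,x31} V13={x14,x24,x32} V14={x6,x27,x32} V15={x6,x25,x34} V16={x25,x29,x31} V23={x3,x23,x24} V24={x7,x18,x21} V25={x3,x5,x18} V26={x11,x21,x26,x31} V34={x17,x19,x32} V35={x3,x4,x9} V36={x4,x15,x17} V45={x6,x13,x18} V46={x17,x20,x21} V56={x4,x25,x28}
  V123={x24} V126={x31} V134={x32} V145={x6} V156={x25} V235={x3} V245={x18} V246={x21} V346={x17} V356={x4}
C dims 6,15,10; δ0: rk 6, SNF 1^5·2; δ1: rk 9, SNF 1^9
Ȟ^0 = (6 − 6) − 0 = 0, so Ȟ^0 ≅ 0
Ȟ^1 = (15 − 9) − 6 = 0 plus torsion [2], so Ȟ^1 ≅ Z/2
Ȟ^2 = (10 − 0) − 9 = 1, so Ȟ^2 ≅ Z

Ȟ^0 = 0, Ȟ^1 = Z/2 and Ȟ^2 = Z


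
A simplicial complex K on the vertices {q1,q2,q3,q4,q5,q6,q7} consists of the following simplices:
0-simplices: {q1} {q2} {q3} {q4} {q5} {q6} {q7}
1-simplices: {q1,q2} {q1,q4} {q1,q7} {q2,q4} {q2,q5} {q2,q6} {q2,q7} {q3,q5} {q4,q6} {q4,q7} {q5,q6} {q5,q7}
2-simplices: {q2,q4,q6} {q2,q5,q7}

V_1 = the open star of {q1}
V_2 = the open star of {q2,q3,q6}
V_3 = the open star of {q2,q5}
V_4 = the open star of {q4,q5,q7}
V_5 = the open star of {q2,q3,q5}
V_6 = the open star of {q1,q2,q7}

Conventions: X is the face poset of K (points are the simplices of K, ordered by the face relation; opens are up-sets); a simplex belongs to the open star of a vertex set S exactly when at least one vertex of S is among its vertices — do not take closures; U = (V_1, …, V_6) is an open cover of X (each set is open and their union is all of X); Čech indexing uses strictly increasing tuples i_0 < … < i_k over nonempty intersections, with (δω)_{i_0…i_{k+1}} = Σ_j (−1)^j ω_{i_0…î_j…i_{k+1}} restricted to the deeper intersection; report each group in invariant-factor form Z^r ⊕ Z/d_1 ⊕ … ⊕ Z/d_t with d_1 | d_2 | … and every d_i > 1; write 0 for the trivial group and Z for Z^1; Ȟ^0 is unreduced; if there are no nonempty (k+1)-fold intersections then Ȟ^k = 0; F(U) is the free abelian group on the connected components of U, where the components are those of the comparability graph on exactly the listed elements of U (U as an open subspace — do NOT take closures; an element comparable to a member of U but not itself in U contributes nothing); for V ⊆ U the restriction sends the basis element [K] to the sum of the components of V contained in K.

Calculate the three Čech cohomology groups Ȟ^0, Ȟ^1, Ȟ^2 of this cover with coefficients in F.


nonempty intersections:
  V1={{q1},{q1,q2},{q1,q4},{q1,q7}} V2={{q2},{q3},{q6},{q1,q2},{q2,q4},{q2,q5},{q2,q6},{q2,q7},{q3,q5},{q4,q6},{q5,q6},{q2,q4,q6},{q2,q5,q7}} V3={{q2},{q5},{q1,q2},{q2,q4},{q2,q5},{q2,q6},{q2,q7},{q3,q5},{q5,q6},{q5,q7},{q2,q4,q6},{q2,q5,q7}} V4={{q4},{q5},{q7},{q1,q4},{q1,q7},{q2,q4},{q2,q5},{q2,q7},{q3,q5},{q4,q6},{q4,q7},{q5,q6},{q5,q7},{q2,q4,q6},{q2,q5,q7}} V5={{q2},{q3},{q5},{q1,q2},{q2,q4},{q2,q5},{q2,q6},{q2,q7},{q3,q5},{q5,q6},{q5,q7},{q2,q4,q6},{q2,q5,q7}} V6={{q1},{q2},{q7},{q1,q2},{q1,q4},{q1,q7},{q2,q4},{q2,q5},{q2,q6},{q2,q7},{q4,q7},{q5,q7},{q2,q4,q6},{q2,q5,q7}}
  V12={{q1,q2}} V13={{q1,q2}} V14={{q1,q4},{q1,q7}} V15={{q1,q2}} V16={{q1},{q1,q2},{q1,q4},{q1,q7}} V23={{q2},{q1,q2},{q2,q4},{q2,q5},{q2,q6},{q2,q7},{q3,q5},{q5,q6},{q2,q4,q6},{q2,q5,q7}} V24={{q2,q4},{q2,q5},{q2,q7},{q3,q5},{q4,q6},{q5,q6},{q2,q4,q6},{q2,q5,q7}} V25={{q2},{q3},{q1,q2},{q2,q4},{q2,q5},{q2,q6},{q2,q7},{q3,q5},{q5,q6},{q2,q4,q6},{q2,q5,q7}} V26={{q2},{q1,q2},{q2,q4},{q2,q5},{q2,q6},{q2,q7},{q2,q4,q6},{q2,q5,q7}} V34={{q5},{q2,q4},{q2,q5},{q2,q7},{q3,q5},{q5,q6},{q5,q7},{q2,q4,q6},{q2,q5,q7}} V35={{q2},{q5},{q1,q2},{q2,q4},{q2,q5},{q2,q6},{q2,q7},{q3,q5},{q5,q6},{q5,q7},{q2,q4,q6},{q2,q5,q7}} V36={{q2},{q1,q2},{q2,q4},{q2,q5},{q2,q6},{q2,q7},{q5,q7},{q2,q4,q6},{q2,q5,q7}} V45={{q5},{q2,q4},{q2,q5},{q2,q7},{q3,q5},{q5,q6},{q5,q7},{q2,q4,q6},{q2,q5,q7}} V46={{q7},{q1,q4},{q1,q7},{q2,q4},{q2,q5},{q2,q7},{q4,q7},{q5,q7},{q2,q4,q6},{q2,q5,q7}} V56={{q2},{q1,q2},{q2,q4},{q2,q5},{q2,q6},{q2,q7},{q5,q7},{q2,q4,q6},{q2,q5,q7}}
  V123={{q1,q2}} V125={{q1,q2}} V126={{q1,q2}} V135={{q1,q2}} V136={{q1,q2}} V146={{q1,q4},{q1,q7}} V156={{q1,q2}} V234={{q2,q4},{q2,q5},{q2,q7},{q3,q5},{q5,q6},{q2,q4,q6},{q2,q5,q7}} V235={{q2},{q1,q2},{q2,q4},{q2,q5},{q2,q6},{q2,q7},{q3,q5},{q5,q6},{q2,q4,q6},{q2,q5,q7}} V236={{q2},{q1,q2},{q2,q4},{q2,q5},{q2,q6},{q2,q7},{q2,q4,q6},{q2,q5,q7}} V245={{q2,q4},{q2,q5},{q2,q7},{q3,q5},{q5,q6},{q2,q4,q6},{q2,q5,q7}} V246={{q2,q4},{q2,q5},{q2,q7},{q2,q4,q6},{q2,q5,q7}} V256={{q2},{q1,q2},{q2,q4},{q2,q5},{q2,q6},{q2,q7},{q2,q4,q6},{q2,q5,q7}} V345={{q5},{q2,q4},{q2,q5},{q2,q7},{q3,q5},{q5,q6},{q5,q7},{q2,q4,q6},{q2,q5,q7}} V346={{q2,q4},{q2,q5},{q2,q7},{q5,q7},{q2,q4,q6},{q2,q5,q7}} V356={{q2},{q1,q2},{q2,q4},{q2,q5},{q2,q6},{q2,q7},{q5,q7},{q2,q4,q6},{q2,q5,q7}} V456={{q2,q4},{q2,q5},{q2,q7},{q5,q7},{q2,q4,q6},{q2,q5,q7}}
  V1235={{q1,q2}} V1236={{q1,q2}} V1256={{q1,q2}} V1356={{q1,q2}} V2345={{q2,q4},{q2,q5},{q2,q7},{q3,q5},{q5,q6},{q2,q4,q6},{q2,q5,q7}} V2346={{q2,q4},{q2,q5},{q2,q7},{q2,q4,q6},{q2,q5,q7}} V2356={{q2},{q1,q2},{q2,q4},{q2,q5},{q2,q6},{q2,q7},{q2,q4,q6},{q2,q5,q7}} V2456={{q2,q4},{q2,q5},{q2,q7},{q2,q4,q6},{q2,q5,q7}} V3456={{q2,q4},{q2,q5},{q2,q7},{q5,q7},{q2,q4,q6},{q2,q5,q7}}
  V12356={{q1,q2}} V23456={{q2,q4},{q2,q5},{q2,q7},{q2,q4,q6},{q2,q5,q7}}
components per intersection:
  V1: {{q1},{q1,q2},{q1,q4},{q1,q7}}
  V2: {{q2},{q6},{q1,q2},{q2,q4},{q2,q5},{q2,q6},{q2,q7},{q4,q6},{q5,q6},{q2,q4,q6},{q2,q5,q7}} {{q3},{q3,q5}}
  V3: {{q2},{q5},{q1,q2},{q2,q4},{q2,q5},{q2,q6},{q2,q7},{q3,q5},{q5,q6},{q5,q7},{q2,q4,q6},{q2,q5,q7}}
  V4: {{q4},{q5},{q7},{q1,q4},{q1,q7},{q2,q4},{q2,q5},{q2,q7},{q3,q5},{q4,q6},{q4,q7},{q5,q6},{q5,q7},{q2,q4,q6},{q2,q5,q7}}
  V5: {{q2},{q3},{q5},{q1,q2},{q2,q4},{q2,q5},{q2,q6},{q2,q7},{q3,q5},{q5,q6},{q5,q7},{q2,q4,q6},{q2,q5,q7}}
  V6: {{q1},{q2},{q7},{q1,q2},{q1,q4},{q1,q7},{q2,q4},{q2,q5},{q2,q6},{q2,q7},{q4,q7},{q5,q7},{q2,q4,q6},{q2,q5,q7}}
  V12: {{q1,q2}}
  V13: {{q1,q2}}
  V14: {{q1,q4}} {{q1,q7}}
  V15: {{q1,q2}}
  V16: {{q1},{q1,q2},{q1,q4},{q1,q7}}
  V23: {{q2},{q1,q2},{q2,q4},{q2,q5},{q2,q6},{q2,q7},{q2,q4,q6},{q2,q5,q7}} {{q3,q5}} {{q5,q6}}
  V24: {{q2,q4},{q4,q6},{q2,q4,q6}} {{q2,q5},{q2,q7},{q2,q5,q7}} {{q3,q5}} {{q5,q6}}
  V25: {{q2},{q1,q2},{q2,q4},{q2,q5},{q2,q6},{q2,q7},{q2,q4,q6},{q2,q5,q7}} {{q3},{q3,q5}} {{q5,q6}}
  V26: {{q2},{q1,q2},{q2,q4},{q2,q5},{q2,q6},{q2,q7},{q2,q4,q6},{q2,q5,q7}}
  V34: {{q5},{q2,q5},{q2,q7},{q3,q5},{q5,q6},{q5,q7},{q2,q5,q7}} {{q2,q4},{q2,q4,q6}}
  V35: {{q2},{q5},{q1,q2},{q2,q4},{q2,q5},{q2,q6},{q2,q7},{q3,q5},{q5,q6},{q5,q7},{q2,q4,q6},{q2,q5,q7}}
  V36: {{q2},{q1,q2},{q2,q4},{q2,q5},{q2,q6},{q2,q7},{q5,q7},{q2,q4,q6},{q2,q5,q7}}
  V45: {{q5},{q2,q5},{q2,q7},{q3,q5},{q5,q6},{q5,q7},{q2,q5,q7}} {{q2,q4},{q2,q4,q6}}
  V46: {{q7},{q1,q7},{q2,q5},{q2,q7},{q4,q7},{q5,q7},{q2,q5,q7}} {{q1,q4}} {{q2,q4},{q2,q4,q6}}
  V56: {{q2},{q1,q2},{q2,q4},{q2,q5},{q2,q6},{q2,q7},{q5,q7},{q2,q4,q6},{q2,q5,q7}}
  V123: {{q1,q2}}
  V125: {{q1,q2}}
  V126: {{q1,q2}}
  V135: {{q1,q2}}
  V136: {{q1,q2}}
  V146: {{q1,q4}} {{q1,q7}}
  V156: {{q1,q2}}
  V234: {{q2,q4},{q2,q4,q6}} {{q2,q5},{q2,q7},{q2,q5,q7}} {{q3,q5}} {{q5,q6}}
  V235: {{q2},{q1,q2},{q2,q4},{q2,q5},{q2,q6},{q2,q7},{q2,q4,q6},{q2,q5,q7}} {{q3,q5}} {{q5,q6}}
  V236: {{q2},{q1,q2},{q2,q4},{q2,q5},{q2,q6},{q2,q7},{q2,q4,q6},{q2,q5,q7}}
  V245: {{q2,q4},{q2,q4,q6}} {{q2,q5},{q2,q7},{q2,q5,q7}} {{q3,q5}} {{q5,q6}}
  V246: {{q2,q4},{q2,q4,q6}} {{q2,q5},{q2,q7},{q2,q5,q7}}
  V256: {{q2},{q1,q2},{q2,q4},{q2,q5},{q2,q6},{q2,q7},{q2,q4,q6},{q2,q5,q7}}
  V345: {{q5},{q2,q5},{q2,q7},{q3,q5},{q5,q6},{q5,q7},{q2,q5,q7}} {{q2,q4},{q2,q4,q6}}
  V346: {{q2,q4},{q2,q4,q6}} {{q2,q5},{q2,q7},{q5,q7},{q2,q5,q7}}
  V356: {{q2},{q1,q2},{q2,q4},{q2,q5},{q2,q6},{q2,q7},{q5,q7},{q2,q4,q6},{q2,q5,q7}}
  V456: {{q2,q4},{q2,q4,q6}} {{q2,q5},{q2,q7},{q5,q7},{q2,q5,q7}}
  V1235: {{q1,q2}}
  V1236: {{q1,q2}}
  V1256: {{q1,q2}}
  V1356: {{q1,q2}}
  V2345: {{q2,q4},{q2,q4,q6}} {{q2,q5},{q2,q7},{q2,q5,q7}} {{q3,q5}} {{q5,q6}}
  V2346: {{q2,q4},{q2,q4,q6}} {{q2,q5},{q2,q7},{q2,q5,q7}}
  V2356: {{q2},{q1,q2},{q2,q4},{q2,q5},{q2,q6},{q2,q7},{q2,q4,q6},{q2,q5,q7}}
  V2456: {{q2,q4},{q2,q4,q6}} {{q2,q5},{q2,q7},{q2,q5,q7}}
  V3456: {{q2,q4},{q2,q4,q6}} {{q2,q5},{q2,q7},{q5,q7},{q2,q5,q7}}
  V12356: {{q1,q2}}
  V23456: {{q2,q4},{q2,q4,q6}} {{q2,q5},{q2,q7},{q2,q5,q7}}
C dims 7,27,30,15; δ0: rk 6, SNF 1^6; δ1: rk 18, SNF 1^18; δ2: rk 12, SNF 1^12
Ȟ^0: (7−6)−0=1 ⇒ Z
Ȟ^1: (27−18)−6=3 ⇒ Z^3
Ȟ^2: (30−12)−18=0 ⇒ 0

Ȟ^0 ≅ Z; Ȟ^1 ≅ Z^3; Ȟ^2 ≅ 0


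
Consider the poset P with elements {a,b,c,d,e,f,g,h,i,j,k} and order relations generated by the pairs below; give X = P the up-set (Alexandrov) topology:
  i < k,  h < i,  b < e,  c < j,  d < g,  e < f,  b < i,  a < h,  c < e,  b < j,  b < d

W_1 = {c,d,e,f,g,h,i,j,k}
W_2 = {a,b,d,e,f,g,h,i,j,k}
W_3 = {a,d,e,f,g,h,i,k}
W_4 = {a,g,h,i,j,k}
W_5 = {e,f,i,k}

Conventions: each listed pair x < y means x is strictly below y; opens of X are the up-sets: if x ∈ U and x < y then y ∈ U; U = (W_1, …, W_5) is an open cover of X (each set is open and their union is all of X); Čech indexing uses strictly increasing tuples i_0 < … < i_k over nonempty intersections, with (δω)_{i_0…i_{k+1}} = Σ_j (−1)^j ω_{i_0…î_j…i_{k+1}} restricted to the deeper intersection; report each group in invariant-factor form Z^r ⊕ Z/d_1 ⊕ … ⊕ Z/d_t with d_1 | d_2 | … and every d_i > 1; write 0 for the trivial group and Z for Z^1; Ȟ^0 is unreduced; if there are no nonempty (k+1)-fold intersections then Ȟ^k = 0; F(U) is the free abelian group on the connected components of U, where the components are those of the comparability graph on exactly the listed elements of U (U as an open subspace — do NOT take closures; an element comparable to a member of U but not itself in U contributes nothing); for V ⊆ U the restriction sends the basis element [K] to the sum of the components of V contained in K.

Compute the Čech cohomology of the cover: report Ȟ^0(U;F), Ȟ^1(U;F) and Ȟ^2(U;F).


intersection data:
  W12={d,e,f,g,h,i,j,k} W13={d,e,f,g,h,i,k} W14={g,h,i,j,k} W15={e,f,i,k} W23={a,d,e,f,g,h,i,k} W24={a,g,h,i,j,k} W25={e,f,i,k} W34={a,g,h,i,k} W35={e,f,i,k} W45={i,k}
  W123={d,e,f,g,h,i,k} W124={g,h,i,j,k} W125={e,f,i,k} W134={g,h,i,k} W135={e,f,i,k} W145={i,k} W234={a,g,h,i,k} W235={e,f,i,k} W245={i,k} W345={i,k}
  W1234={g,h,i,k} W1235={e,f,i,k} W1245={i,k} W1345={i,k} W2345={i,k}
  W12345={i,k}
components per intersection:
  W1: {c,e,f,j} {d,g} {h,i,k}
  W2: {a,b,d,e,f,g,h,i,j,k}
  W3: {a,h,i,k} {d,g} {e,f}
  W4: {a,h,i,k} {g} {j}
  W5: {e,f} {i,k}
  W12: {d,g} {e,f} {h,i,k} {j}
  W13: {d,g} {e,f} {h,i,k}
  W14: {g} {h,i,k} {j}
  W15: {e,f} {i,k}
  W23: {a,h,i,k} {d,g} {e,f}
  W24: {a,h,i,k} {g} {j}
  W25: {e,f} {i,k}
  W34: {a,h,i,k} {g}
  W35: {e,f} {i,k}
  W45: {i,k}
  W123: {d,g} {e,f} {h,i,k}
  W124: {g} {h,i,k} {j}
  W125: {e,f} {i,k}
  W134: {g} {h,i,k}
  W135: {e,f} {i,k}
  W145: {i,k}
  W234: {a,h,i,k} {g}
  W235: {e,f} {i,k}
  W245: {i,k}
  W345: {i,k}
  W1234: {g} {h,i,k}
  W1235: {e,f} {i,k}
  W1245: {i,k}
  W1345: {i,k}
  W2345: {i,k}
  W12345: {i,k}
C dims 12,25,19,7; δ0: rk 11, SNF 1^11; δ1: rk 13, SNF 1^13; δ2: rk 6, SNF 1^6
Ȟ^0 = (12 − 11) − 0 = 1, so Ȟ^0 ≅ Z
Ȟ^1 = (25 − 13) − 11 = 1, so Ȟ^1 ≅ Z
Ȟ^2 = (19 − 6) − 13 = 0, so Ȟ^2 ≅ 0

Ȟ^0(U;F) ≅ Z, Ȟ^1(U;F) ≅ Z and Ȟ^2(U;F) ≅ 0


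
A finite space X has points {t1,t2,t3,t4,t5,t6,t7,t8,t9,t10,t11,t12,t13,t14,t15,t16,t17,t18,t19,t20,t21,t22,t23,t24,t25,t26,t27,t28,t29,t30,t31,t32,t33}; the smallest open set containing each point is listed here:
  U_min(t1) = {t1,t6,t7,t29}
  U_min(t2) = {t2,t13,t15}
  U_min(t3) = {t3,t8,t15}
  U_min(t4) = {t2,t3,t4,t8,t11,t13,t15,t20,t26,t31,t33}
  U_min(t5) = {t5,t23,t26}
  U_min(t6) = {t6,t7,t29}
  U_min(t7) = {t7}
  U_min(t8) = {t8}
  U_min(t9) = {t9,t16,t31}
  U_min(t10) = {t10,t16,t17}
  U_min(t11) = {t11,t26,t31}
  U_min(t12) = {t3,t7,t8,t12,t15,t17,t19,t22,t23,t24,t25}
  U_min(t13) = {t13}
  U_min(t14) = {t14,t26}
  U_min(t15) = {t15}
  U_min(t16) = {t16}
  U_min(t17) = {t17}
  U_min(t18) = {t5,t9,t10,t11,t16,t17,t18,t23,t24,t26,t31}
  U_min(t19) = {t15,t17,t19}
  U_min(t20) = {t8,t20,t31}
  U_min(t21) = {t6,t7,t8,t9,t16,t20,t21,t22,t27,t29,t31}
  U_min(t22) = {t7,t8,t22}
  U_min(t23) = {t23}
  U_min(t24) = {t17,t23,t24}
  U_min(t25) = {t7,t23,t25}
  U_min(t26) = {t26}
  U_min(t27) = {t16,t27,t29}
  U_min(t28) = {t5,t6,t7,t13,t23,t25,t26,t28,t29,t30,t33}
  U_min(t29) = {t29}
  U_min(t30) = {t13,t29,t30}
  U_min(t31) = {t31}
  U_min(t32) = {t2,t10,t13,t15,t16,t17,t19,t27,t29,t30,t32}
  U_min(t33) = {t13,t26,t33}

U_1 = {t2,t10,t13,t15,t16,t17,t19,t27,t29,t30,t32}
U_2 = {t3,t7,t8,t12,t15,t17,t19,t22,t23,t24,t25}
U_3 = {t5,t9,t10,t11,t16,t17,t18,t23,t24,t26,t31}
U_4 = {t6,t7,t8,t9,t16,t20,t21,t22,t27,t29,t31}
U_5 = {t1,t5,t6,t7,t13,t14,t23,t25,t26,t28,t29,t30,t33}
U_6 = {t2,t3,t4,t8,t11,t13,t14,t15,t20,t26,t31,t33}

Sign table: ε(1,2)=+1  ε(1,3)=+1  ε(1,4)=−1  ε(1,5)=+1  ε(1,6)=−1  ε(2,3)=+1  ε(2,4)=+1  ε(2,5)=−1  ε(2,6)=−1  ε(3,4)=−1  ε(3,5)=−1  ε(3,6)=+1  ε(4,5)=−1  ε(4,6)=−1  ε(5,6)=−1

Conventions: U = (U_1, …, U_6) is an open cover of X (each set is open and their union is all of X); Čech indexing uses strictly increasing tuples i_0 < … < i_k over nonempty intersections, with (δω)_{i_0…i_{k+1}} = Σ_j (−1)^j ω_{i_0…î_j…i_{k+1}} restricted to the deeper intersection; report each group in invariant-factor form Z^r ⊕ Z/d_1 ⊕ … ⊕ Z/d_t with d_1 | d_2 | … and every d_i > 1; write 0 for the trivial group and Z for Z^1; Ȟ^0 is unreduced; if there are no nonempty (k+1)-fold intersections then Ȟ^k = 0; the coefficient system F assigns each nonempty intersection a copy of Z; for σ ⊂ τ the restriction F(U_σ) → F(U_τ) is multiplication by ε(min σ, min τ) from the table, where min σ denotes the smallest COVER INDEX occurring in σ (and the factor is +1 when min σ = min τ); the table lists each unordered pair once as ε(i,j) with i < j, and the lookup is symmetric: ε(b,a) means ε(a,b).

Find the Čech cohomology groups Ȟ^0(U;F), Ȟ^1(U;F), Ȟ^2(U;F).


nerve simplices:
  U12={t15,t17,t19} U13={t10,t16,t17} U14={t16,t27,t29} U15={t13,t29,t30} U16={t2,t13,t15} U23={t17,t23,t24} U24={t7,t8,t22} U25={t7,t23,t25} U26={t3,t8,t15} U34={t9,t16,t31} U35={t5,t23,t26} U36={t11,t26,t31} U45={t6,t7,t29} U46={t8,t20,t31} U56={t13,t14,t26,t33}
  U123={t17} U126={t15} U134={t16} U145={t29} U156={t13} U235={t23} U245={t7} U246={t8} U346={t31} U356={t26}
C dims 6,15,10; δ0: rk 6, SNF 1^5·2; δ1: rk 9, SNF 1^9
degree 0: 6−6−0 = 0 → Ȟ^0 ≅ 0
degree 1: 15−9−6 = 0 plus torsion [2] → Ȟ^1 ≅ Z/2
degree 2: 10−0−9 = 1 → Ȟ^2 ≅ Z

Ȟ^0(U;F) ≅ 0, Ȟ^1(U;F) ≅ Z/2, Ȟ^2(U;F) ≅ Z


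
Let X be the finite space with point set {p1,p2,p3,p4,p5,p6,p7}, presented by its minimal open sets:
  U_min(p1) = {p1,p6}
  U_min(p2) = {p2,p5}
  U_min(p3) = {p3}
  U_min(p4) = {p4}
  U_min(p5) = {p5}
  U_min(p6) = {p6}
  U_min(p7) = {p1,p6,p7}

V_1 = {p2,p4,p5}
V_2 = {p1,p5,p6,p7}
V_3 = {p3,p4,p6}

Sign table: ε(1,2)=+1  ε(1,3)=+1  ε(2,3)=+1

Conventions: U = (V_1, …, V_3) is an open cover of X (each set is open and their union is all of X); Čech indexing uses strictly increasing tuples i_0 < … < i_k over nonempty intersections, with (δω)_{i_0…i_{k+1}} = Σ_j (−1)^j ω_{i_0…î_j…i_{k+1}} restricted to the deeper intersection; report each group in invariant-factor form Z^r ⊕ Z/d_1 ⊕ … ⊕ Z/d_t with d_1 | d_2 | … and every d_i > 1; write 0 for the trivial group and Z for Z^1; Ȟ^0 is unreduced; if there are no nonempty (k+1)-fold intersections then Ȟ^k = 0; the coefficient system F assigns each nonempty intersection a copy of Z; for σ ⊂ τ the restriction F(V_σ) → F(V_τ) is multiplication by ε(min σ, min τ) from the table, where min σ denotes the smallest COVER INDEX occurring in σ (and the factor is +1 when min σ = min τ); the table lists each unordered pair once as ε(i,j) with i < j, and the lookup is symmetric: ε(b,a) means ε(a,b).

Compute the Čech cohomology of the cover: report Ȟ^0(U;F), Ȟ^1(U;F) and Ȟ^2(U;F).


cover nerve:
  V12={p5} V13={p4} V23={p6}
C dims 3,3; δ0: rk 2, SNF 1^2
Ȟ^0: (3−2)−0=1 ⇒ Z
Ȟ^1: (3−0)−2=1 ⇒ Z
Ȟ^2: (0−0)−0=0 ⇒ 0

Ȟ^0 = Z, Ȟ^1 = Z and Ȟ^2 = 0


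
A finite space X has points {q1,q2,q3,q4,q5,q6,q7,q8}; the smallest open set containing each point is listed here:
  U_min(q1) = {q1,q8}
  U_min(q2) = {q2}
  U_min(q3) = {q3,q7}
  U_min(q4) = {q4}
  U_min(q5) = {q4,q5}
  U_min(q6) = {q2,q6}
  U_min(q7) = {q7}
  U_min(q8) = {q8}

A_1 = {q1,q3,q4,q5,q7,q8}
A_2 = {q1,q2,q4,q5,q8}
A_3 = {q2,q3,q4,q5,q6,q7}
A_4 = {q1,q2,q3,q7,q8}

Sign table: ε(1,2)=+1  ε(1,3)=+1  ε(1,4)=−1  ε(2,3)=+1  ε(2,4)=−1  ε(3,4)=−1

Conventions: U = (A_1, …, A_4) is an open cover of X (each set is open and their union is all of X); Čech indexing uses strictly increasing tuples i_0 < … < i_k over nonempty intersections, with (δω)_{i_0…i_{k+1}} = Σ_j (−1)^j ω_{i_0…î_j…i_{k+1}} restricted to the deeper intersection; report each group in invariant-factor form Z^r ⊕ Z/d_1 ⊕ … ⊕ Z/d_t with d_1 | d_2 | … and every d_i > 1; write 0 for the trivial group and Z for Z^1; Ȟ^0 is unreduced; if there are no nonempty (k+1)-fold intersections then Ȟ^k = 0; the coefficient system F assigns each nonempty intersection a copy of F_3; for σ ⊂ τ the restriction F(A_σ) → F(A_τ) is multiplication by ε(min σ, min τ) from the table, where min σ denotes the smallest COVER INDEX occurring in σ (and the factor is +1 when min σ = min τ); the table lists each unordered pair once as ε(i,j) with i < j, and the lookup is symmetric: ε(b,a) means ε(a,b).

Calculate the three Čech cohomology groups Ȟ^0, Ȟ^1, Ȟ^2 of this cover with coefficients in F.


Ȟ^0(U;F) ≅ Z/3, Ȟ^1(U;F) ≅ 0 and Ȟ^2(U;F) ≅ Z/3

intersection data:
  A12={q1,q4,q5,q8} A13={q3,q4,q5,q7} A14={q1,q3,q7,q8} A23={q2,q4,q5} A24={q1,q2,q8} A34={q2,q3,q7}
  A123={q4,q5} A124={q1,q8} A134={q3,q7} A234={q2}
C dims 4,6,4; δ0: rk_F3 3; δ1: rk_F3 3
Ȟ^0 = (4 − 3) − 0 = 1, so Ȟ^0 ≅ Z/3
Ȟ^1 = (6 − 3) − 3 = 0, so Ȟ^1 ≅ 0
Ȟ^2 = (4 − 0) − 3 = 1, so Ȟ^2 ≅ Z/3


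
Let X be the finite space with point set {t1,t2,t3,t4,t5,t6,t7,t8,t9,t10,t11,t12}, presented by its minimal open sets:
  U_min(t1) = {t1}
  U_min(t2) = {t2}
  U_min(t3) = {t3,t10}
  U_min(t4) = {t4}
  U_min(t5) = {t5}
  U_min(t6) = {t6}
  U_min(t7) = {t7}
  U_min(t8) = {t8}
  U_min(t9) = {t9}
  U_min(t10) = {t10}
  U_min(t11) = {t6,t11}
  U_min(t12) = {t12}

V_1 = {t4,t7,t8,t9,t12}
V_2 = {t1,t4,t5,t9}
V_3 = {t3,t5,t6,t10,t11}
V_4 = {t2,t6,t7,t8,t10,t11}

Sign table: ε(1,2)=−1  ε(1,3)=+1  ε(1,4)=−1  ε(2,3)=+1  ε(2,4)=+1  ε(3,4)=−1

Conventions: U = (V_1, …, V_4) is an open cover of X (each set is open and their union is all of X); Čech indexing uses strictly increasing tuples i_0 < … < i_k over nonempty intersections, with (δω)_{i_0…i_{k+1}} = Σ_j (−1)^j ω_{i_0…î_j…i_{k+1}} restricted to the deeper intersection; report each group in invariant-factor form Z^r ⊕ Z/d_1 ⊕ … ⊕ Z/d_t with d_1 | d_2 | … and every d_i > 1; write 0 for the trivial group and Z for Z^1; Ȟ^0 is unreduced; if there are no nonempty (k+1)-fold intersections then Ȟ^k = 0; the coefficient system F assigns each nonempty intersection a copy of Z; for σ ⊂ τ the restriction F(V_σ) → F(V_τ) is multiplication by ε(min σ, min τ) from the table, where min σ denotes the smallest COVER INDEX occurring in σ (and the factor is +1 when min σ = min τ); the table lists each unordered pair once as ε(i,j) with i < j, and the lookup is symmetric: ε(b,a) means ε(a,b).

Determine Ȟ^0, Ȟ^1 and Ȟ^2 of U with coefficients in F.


intersection data:
  V12={t4,t9} V14={t7,t8} V23={t5} V34={t6,t10,t11}
C dims 4,4; δ0: rk 4, SNF 1^3·2
Ȟ^0 = (4 − 4) − 0 = 0, so Ȟ^0 ≅ 0
Ȟ^1 = (4 − 0) − 4 = 0 plus torsion [2], so Ȟ^1 ≅ Z/2
Ȟ^2 = (0 − 0) − 0 = 0, so Ȟ^2 ≅ 0

Ȟ^0 = 0, Ȟ^1 = Z/2 and Ȟ^2 = 0


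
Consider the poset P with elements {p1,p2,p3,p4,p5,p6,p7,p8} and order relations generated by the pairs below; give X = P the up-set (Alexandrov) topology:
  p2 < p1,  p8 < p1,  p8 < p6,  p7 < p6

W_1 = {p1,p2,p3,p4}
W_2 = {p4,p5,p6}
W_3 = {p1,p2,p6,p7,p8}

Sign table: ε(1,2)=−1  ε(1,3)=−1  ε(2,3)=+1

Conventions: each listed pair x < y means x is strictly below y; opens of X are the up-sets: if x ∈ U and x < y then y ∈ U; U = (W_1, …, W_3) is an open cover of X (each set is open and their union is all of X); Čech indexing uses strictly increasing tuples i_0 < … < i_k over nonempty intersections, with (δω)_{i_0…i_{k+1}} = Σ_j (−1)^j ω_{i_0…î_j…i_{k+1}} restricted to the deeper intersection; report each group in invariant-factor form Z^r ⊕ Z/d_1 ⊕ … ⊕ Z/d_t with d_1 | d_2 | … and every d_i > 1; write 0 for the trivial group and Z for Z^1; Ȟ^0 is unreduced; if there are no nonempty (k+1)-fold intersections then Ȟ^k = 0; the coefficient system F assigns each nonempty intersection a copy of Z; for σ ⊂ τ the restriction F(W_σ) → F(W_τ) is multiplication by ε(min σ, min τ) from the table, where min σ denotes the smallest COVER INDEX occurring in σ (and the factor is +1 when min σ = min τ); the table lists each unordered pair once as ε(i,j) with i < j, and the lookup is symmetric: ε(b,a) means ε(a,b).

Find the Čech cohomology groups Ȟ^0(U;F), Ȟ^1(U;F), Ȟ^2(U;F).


Ȟ^0 = Z,  Ȟ^1 = Z,  Ȟ^2 = 0

nonempty overlaps:
  W12={p4} W13={p1,p2} W23={p6}
C dims 3,3; δ0: rk 2, SNF 1^2
degree 0: 3−2−0 = 1 → Ȟ^0 ≅ Z
degree 1: 3−0−2 = 1 → Ȟ^1 ≅ Z
degree 2: 0−0−0 = 0 → Ȟ^2 ≅ 0


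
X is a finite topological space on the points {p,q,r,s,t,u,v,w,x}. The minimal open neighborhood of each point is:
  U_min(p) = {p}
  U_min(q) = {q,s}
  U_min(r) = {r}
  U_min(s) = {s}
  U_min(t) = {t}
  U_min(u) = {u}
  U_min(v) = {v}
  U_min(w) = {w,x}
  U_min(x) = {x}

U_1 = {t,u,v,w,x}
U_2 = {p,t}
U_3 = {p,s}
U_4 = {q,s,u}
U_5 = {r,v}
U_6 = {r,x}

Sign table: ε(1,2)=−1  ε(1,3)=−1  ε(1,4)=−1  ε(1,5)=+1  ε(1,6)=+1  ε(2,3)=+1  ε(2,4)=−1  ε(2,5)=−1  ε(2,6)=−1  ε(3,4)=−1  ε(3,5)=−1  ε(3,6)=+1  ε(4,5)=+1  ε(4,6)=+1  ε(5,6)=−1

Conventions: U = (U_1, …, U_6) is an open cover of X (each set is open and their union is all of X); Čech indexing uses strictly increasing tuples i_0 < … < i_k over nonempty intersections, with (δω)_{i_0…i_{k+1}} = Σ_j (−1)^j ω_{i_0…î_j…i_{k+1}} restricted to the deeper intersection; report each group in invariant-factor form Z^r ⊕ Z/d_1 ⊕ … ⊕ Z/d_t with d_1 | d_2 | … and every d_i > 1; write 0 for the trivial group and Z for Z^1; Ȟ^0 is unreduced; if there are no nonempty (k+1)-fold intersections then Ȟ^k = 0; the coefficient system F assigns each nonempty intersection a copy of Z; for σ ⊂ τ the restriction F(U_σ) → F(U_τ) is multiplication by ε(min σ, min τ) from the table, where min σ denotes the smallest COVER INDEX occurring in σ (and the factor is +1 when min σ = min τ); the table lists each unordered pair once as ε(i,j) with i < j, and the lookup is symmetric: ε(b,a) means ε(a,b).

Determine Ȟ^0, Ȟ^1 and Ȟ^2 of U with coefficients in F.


cover nerve:
  U12={t} U14={u} U15={v} U16={x} U23={p} U34={s} U56={r}
C dims 6,7; δ0: rk 6, SNF 1^5·2
Ȟ^0: (6−6)−0=0 ⇒ 0
Ȟ^1: (7−0)−6=1 plus torsion [2] ⇒ Z ⊕ Z/2
Ȟ^2: (0−0)−0=0 ⇒ 0

Ȟ^0 = 0, Ȟ^1 = Z ⊕ Z/2, Ȟ^2 = 0


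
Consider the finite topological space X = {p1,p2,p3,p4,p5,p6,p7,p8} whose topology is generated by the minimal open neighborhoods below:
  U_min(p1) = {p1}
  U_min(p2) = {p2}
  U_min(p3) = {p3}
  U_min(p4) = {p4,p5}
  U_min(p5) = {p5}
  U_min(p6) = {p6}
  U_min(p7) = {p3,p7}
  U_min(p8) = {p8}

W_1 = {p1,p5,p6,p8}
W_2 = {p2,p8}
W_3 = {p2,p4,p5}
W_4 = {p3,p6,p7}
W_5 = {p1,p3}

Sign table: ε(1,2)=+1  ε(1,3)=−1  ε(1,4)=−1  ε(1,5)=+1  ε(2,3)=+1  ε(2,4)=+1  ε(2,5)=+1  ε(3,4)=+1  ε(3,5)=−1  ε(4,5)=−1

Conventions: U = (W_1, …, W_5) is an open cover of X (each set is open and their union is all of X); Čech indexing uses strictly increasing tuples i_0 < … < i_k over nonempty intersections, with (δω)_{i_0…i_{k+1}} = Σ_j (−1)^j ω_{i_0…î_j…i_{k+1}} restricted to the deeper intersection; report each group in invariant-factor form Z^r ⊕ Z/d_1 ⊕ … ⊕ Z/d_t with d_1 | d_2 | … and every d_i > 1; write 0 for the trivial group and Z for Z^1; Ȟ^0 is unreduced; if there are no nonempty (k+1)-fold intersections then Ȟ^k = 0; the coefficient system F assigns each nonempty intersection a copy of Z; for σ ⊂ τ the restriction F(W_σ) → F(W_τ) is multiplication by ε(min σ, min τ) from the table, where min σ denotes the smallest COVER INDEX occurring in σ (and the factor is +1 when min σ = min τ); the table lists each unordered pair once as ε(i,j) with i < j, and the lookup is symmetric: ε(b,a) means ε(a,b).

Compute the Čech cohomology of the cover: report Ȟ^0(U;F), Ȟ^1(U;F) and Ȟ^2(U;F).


nonempty overlaps:
  W12={p8} W13={p5} W14={p6} W15={p1} W23={p2} W45={p3}
C dims 5,6; δ0: rk 5, SNF 1^4·2
degree 0: 5−5−0 = 0 → Ȟ^0 ≅ 0
degree 1: 6−0−5 = 1 plus torsion [2] → Ȟ^1 ≅ Z ⊕ Z/2
degree 2: 0−0−0 = 0 → Ȟ^2 ≅ 0

Ȟ^0 = 0, Ȟ^1 = Z ⊕ Z/2 and Ȟ^2 = 0


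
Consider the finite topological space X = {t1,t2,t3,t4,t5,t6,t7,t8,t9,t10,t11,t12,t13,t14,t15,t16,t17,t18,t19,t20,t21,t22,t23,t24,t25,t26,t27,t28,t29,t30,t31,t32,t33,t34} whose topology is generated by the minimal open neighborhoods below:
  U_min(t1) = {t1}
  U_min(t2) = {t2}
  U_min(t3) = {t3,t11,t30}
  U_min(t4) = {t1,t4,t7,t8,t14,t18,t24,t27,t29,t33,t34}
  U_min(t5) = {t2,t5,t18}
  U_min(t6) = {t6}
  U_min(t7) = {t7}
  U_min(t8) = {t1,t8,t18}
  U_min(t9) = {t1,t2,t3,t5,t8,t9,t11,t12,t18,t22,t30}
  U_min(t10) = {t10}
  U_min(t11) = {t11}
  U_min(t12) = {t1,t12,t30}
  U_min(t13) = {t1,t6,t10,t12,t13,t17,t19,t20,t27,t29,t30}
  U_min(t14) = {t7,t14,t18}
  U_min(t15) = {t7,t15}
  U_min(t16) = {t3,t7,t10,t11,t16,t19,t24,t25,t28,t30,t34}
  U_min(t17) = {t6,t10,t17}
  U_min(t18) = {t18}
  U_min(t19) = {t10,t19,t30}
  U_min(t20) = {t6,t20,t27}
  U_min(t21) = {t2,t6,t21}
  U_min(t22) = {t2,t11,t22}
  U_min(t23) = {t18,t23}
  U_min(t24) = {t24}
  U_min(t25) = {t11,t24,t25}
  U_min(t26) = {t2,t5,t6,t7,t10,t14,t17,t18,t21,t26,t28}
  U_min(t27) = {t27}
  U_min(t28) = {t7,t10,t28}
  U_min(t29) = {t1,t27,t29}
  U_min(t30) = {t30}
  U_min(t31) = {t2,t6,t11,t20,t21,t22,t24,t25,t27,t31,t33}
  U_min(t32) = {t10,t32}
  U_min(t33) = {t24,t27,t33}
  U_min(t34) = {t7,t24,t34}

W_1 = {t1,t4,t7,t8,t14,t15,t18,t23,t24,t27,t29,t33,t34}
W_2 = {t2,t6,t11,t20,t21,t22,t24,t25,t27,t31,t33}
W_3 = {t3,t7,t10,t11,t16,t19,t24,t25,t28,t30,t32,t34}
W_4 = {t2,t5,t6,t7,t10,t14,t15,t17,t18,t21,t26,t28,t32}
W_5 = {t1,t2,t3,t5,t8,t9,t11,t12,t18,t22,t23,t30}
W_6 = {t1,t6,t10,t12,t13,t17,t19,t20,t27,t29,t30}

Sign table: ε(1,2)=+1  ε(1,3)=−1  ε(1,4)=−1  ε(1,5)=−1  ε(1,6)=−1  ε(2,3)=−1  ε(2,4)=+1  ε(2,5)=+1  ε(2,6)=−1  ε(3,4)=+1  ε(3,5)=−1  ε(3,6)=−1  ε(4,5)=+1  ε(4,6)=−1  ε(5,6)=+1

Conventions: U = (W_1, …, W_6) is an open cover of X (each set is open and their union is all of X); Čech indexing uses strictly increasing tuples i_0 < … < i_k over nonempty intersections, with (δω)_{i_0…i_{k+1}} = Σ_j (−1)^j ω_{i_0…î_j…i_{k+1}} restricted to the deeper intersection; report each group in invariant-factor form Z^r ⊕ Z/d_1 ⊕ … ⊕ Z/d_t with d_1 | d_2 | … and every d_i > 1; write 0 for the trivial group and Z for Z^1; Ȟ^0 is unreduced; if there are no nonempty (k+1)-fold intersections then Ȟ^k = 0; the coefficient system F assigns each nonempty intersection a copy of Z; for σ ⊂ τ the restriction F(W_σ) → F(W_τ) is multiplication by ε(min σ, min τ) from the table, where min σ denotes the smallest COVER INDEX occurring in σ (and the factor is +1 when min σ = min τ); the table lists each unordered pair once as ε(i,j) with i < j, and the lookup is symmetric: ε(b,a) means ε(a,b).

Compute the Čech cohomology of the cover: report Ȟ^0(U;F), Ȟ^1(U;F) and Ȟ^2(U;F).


Ȟ^0(U;F) ≅ 0, Ȟ^1(U;F) ≅ Z/2 and Ȟ^2(U;F) ≅ Z

cover nerve:
  W12={t24,t27,t33} W13={t7,t24,t34} W14={t7,t14,t15,t18} W15={t1,t8,t18,t23} W16={t1,t27,t29} W23={t11,t24,t25} W24={t2,t6,t21} W25={t2,t11,t22} W26={t6,t20,t27} W34={t7,t10,t28,t32} W35={t3,t11,t30} W36={t10,t19,t30} W45={t2,t5,t18} W46={t6,t10,t17} W56={t1,t12,t30}
  W123={t24} W126={t27} W134={t7} W145={t18} W156={t1} W235={t11} W245={t2} W246={t6} W346={t10} W356={t30}
C dims 6,15,10; δ0: rk 6, SNF 1^5·2; δ1: rk 9, SNF 1^9
Ȟ^0: (6−6)−0=0 ⇒ 0
Ȟ^1: (15−9)−6=0 plus torsion [2] ⇒ Z/2
Ȟ^2: (10−0)−9=1 ⇒ Z
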